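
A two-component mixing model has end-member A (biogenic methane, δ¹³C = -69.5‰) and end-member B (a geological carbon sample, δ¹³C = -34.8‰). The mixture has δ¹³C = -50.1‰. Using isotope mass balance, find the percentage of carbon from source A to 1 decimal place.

δ_mix = f_A·δ_A + (1 − f_A)·δ_B  ⇒  f_A = (δ_mix − δ_B)/(δ_A − δ_B)
f_A = (-50.1 − (-34.8)) / (-69.5 − (-34.8))
f_A = -15.3 / -34.7 = 0.4409

44.1%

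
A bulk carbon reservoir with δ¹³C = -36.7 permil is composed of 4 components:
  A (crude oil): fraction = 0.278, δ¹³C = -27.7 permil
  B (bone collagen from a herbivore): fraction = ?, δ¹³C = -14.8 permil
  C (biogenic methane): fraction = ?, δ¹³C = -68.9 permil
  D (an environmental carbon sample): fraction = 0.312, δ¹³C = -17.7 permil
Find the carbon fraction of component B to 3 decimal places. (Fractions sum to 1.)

Let f_B and f_C be the unknown fractions; fractions sum to 1 so f_B + f_C = 0.410.
Mass balance: Σ fᵢ·δᵢ = δ_bulk ⇒ f_B·(-14.8) + f_C·(-68.9) = -36.7 − (-13.223) = -23.477
Substitute f_C = 0.410 − f_B:
f_B·(-14.8 − -68.9) = -23.477 − 0.410×(-68.9) = 4.772
f_B = 4.772 / 54.1 = 0.0882

0.088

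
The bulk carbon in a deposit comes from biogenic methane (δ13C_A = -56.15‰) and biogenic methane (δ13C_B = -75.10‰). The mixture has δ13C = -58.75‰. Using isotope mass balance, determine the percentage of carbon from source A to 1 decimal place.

86.3%

δ_mix = f_A·δ_A + (1 − f_A)·δ_B  ⇒  f_A = (δ_mix − δ_B)/(δ_A − δ_B)
f_A = (-58.75 − (-75.10)) / (-56.15 − (-75.10))
f_A = 16.35 / 18.95 = 0.8628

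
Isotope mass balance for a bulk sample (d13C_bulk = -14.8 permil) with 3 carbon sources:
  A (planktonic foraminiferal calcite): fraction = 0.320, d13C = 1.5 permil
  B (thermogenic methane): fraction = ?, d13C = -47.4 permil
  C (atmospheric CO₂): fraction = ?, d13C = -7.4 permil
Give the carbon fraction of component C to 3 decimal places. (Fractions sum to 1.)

0.424

Let f_C and f_B be the unknown fractions; fractions sum to 1 so f_C + f_B = 0.680.
Mass balance: Σ fᵢ·δᵢ = δ_bulk ⇒ f_C·(-7.4) + f_B·(-47.4) = -14.8 − (0.480) = -15.280
Substitute f_B = 0.680 − f_C:
f_C·(-7.4 − -47.4) = -15.280 − 0.680×(-47.4) = 16.952
f_C = 16.952 / 40.0 = 0.4238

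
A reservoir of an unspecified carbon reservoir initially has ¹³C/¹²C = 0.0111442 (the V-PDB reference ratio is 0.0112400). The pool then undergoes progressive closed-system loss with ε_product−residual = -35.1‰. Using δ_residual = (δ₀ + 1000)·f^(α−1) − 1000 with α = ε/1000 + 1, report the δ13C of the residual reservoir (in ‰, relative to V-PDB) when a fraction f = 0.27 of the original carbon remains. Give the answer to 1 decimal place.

δ₀ = (0.0111442/0.0112400 − 1)×1000 = (0.991477 − 1)×1000 = -8.523‰
α − 1 = ε/1000 = -0.0351
f^(α−1) = 0.27^(-0.0351) = 1.047030
δ_res = (-8.523 + 1000) × 1.047030 − 1000 = 1038.106 − 1000 = 38.11‰

38.1‰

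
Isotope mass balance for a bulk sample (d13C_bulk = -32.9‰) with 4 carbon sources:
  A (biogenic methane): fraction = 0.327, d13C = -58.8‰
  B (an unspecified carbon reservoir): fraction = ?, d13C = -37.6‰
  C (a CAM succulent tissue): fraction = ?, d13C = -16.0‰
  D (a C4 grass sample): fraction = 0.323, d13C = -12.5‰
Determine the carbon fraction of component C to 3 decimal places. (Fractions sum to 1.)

Let f_C and f_B be the unknown fractions; fractions sum to 1 so f_C + f_B = 0.350.
Mass balance: Σ fᵢ·δᵢ = δ_bulk ⇒ f_C·(-16.0) + f_B·(-37.6) = -32.9 − (-23.265) = -9.635
Substitute f_B = 0.350 − f_C:
f_C·(-16.0 − -37.6) = -9.635 − 0.350×(-37.6) = 3.525
f_C = 3.525 / 21.6 = 0.1632

0.163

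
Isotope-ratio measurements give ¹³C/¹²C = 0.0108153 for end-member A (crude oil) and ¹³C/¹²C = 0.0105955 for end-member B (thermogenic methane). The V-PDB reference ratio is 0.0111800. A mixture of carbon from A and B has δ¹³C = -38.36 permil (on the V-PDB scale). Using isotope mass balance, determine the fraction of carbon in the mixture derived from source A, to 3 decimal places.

0.708

δ_A = (0.0108153/0.0111800 − 1)×1000 = (0.967379 − 1)×1000 = -32.621 permil
δ_B = (0.0105955/0.0111800 − 1)×1000 = (0.947719 − 1)×1000 = -52.281 permil
f_A = (δ_mix − δ_B)/(δ_A − δ_B) = (-38.36 − (-52.281))/(-32.621 − (-52.281))
f_A = 13.921 / 19.660 = 0.7081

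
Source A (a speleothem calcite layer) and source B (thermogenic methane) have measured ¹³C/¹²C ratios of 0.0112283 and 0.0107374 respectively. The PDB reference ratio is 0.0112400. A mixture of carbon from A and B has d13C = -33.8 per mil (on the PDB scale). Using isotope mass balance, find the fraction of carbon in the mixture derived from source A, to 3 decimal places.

0.250

δ_A = (0.0112283/0.0112400 − 1)×1000 = (0.998959 − 1)×1000 = -1.041 per mil
δ_B = (0.0107374/0.0112400 − 1)×1000 = (0.955285 − 1)×1000 = -44.715 per mil
f_A = (δ_mix − δ_B)/(δ_A − δ_B) = (-33.8 − (-44.715))/(-1.041 − (-44.715))
f_A = 10.915 / 43.674 = 0.2499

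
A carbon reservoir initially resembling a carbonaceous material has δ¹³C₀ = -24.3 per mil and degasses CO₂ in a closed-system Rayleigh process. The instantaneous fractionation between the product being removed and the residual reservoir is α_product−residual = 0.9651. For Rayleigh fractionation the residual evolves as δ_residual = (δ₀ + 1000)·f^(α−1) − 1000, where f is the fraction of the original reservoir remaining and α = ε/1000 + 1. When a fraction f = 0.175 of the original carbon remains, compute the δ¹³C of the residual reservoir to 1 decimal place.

36.9 per mil

Rayleigh residual: δ_res = (δ₀ + 1000)·f^(α−1) − 1000
α − 1 = -0.03490
f^(α−1) = 0.175^(-0.03490) = 1.062718
δ_res = (-24.3 + 1000) × 1.062718 − 1000 = 1036.894 − 1000 = 36.89 per mil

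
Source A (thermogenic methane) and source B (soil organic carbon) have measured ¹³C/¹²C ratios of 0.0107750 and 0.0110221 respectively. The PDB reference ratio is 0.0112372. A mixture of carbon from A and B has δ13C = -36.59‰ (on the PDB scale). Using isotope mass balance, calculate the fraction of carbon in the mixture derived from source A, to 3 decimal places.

δ_A = (0.0107750/0.0112372 − 1)×1000 = (0.958869 − 1)×1000 = -41.131‰
δ_B = (0.0110221/0.0112372 − 1)×1000 = (0.980858 − 1)×1000 = -19.142‰
f_A = (δ_mix − δ_B)/(δ_A − δ_B) = (-36.59 − (-19.142))/(-41.131 − (-19.142))
f_A = -17.448 / -21.989 = 0.7935

0.793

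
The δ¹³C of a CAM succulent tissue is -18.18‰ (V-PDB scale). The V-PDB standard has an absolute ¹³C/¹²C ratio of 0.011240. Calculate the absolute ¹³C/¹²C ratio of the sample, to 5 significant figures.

R_sample = R_standard × (δ¹³C/1000 + 1)
R_sample = 0.011240 × (-18.18/1000 + 1) = 0.011240 × 0.981820
R_sample = 0.0110357

0.011036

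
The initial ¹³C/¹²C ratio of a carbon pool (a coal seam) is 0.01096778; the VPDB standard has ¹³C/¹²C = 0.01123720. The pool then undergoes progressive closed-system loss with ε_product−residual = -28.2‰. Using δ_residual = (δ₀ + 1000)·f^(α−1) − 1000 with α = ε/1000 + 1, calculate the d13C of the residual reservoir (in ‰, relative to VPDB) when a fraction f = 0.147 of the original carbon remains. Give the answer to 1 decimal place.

δ₀ = (0.01096778/0.01123720 − 1)×1000 = (0.976024 − 1)×1000 = -23.976‰
α − 1 = ε/1000 = -0.0282
f^(α−1) = 0.147^(-0.0282) = 1.055557
δ_res = (-23.976 + 1000) × 1.055557 − 1000 = 1030.249 − 1000 = 30.25‰

30.2‰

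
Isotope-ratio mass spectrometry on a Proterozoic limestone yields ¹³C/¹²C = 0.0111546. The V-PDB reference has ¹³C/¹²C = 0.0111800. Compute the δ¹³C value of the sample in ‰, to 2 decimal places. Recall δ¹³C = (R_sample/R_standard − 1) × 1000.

δ¹³C = (R_sample / R_standard − 1) × 1000
R_sample / R_standard = 0.0111546 / 0.0111800 = 0.997728
δ¹³C = (0.997728 − 1) × 1000 = -2.272‰

-2.27‰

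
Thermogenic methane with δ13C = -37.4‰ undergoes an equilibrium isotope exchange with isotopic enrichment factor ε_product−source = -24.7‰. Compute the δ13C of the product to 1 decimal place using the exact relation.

Exactly, δ_product = (δ_source + 1000)·(ε/1000 + 1) − 1000.
δ_product = (-37.4 + 1000) × (-24.7/1000 + 1) − 1000
δ_product = -61.18‰

-61.2‰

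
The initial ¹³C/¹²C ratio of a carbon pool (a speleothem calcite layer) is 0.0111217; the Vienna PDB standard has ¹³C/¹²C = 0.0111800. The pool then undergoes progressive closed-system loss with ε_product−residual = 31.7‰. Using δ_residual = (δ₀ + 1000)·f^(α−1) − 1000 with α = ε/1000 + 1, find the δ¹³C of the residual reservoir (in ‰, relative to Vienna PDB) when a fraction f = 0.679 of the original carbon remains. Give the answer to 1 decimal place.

-17.3‰

δ₀ = (0.0111217/0.0111800 − 1)×1000 = (0.994785 − 1)×1000 = -5.215‰
α − 1 = ε/1000 = 0.0317
f^(α−1) = 0.679^(0.0317) = 0.987803
δ_res = (-5.215 + 1000) × 0.987803 − 1000 = 982.652 − 1000 = -17.35‰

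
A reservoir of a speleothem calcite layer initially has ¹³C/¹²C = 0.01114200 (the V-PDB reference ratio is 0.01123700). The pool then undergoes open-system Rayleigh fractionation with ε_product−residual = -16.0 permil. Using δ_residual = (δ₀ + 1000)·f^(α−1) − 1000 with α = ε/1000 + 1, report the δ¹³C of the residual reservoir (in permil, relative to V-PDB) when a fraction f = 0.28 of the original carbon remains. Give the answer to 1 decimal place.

δ₀ = (0.01114200/0.01123700 − 1)×1000 = (0.991546 − 1)×1000 = -8.454 permil
α − 1 = ε/1000 = -0.0160
f^(α−1) = 0.28^(-0.0160) = 1.020576
δ_res = (-8.454 + 1000) × 1.020576 − 1000 = 1011.948 − 1000 = 11.95 permil

11.9 permil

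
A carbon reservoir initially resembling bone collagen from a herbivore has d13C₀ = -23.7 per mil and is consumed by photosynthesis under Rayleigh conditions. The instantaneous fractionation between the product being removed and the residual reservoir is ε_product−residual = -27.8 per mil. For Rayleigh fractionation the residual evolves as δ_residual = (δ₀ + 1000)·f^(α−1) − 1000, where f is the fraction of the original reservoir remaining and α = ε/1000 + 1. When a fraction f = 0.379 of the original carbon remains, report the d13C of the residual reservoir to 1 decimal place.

Rayleigh residual: δ_res = (δ₀ + 1000)·f^(α−1) − 1000
α = ε/1000 + 1 = 0.97220, so α − 1 = -0.02780
f^(α−1) = 0.379^(-0.02780) = 1.027339
δ_res = (-23.7 + 1000) × 1.027339 − 1000 = 1002.991 − 1000 = 2.99 per mil

3.0 per mil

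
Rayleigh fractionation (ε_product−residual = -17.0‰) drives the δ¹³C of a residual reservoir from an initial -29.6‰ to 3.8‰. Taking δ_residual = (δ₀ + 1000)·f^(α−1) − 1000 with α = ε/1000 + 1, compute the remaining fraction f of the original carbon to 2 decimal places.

α − 1 = ε/1000 = -0.0170
(δ_res + 1000)/(δ₀ + 1000) = (3.8 + 1000)/(-29.6 + 1000) = 1003.8/970.4 = 1.034419
f = 1.034419^(1/-0.0170) = exp(ln(1.034419)/-0.0170) = exp(0.03384/-0.0170)
f = exp(-1.9906) = 0.1366

0.14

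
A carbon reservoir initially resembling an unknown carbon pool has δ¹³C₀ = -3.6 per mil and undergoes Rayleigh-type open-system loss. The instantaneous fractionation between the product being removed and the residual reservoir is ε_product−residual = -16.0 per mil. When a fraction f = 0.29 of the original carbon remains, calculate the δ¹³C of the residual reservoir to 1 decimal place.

16.3 per mil

Rayleigh residual: δ_res = (δ₀ + 1000)·f^(α−1) − 1000
α = ε/1000 + 1 = 0.98400, so α − 1 = -0.01600
f^(α−1) = 0.29^(-0.01600) = 1.020003
δ_res = (-3.6 + 1000) × 1.020003 − 1000 = 1016.331 − 1000 = 16.33 per mil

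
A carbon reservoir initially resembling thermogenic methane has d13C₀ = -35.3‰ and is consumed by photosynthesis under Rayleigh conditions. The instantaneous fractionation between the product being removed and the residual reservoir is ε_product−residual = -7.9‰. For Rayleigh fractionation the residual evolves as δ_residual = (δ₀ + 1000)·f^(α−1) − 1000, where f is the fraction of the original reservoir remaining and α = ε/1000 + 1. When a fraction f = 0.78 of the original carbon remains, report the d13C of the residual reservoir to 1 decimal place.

Rayleigh residual: δ_res = (δ₀ + 1000)·f^(α−1) − 1000
α = ε/1000 + 1 = 0.99210, so α − 1 = -0.00790
f^(α−1) = 0.78^(-0.00790) = 1.001965
δ_res = (-35.3 + 1000) × 1.001965 − 1000 = 966.595 − 1000 = -33.40‰

-33.4‰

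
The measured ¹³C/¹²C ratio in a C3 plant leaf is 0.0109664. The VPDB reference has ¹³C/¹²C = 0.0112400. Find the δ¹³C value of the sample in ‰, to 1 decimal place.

δ¹³C = (R_sample / R_standard − 1) × 1000
R_sample / R_standard = 0.0109664 / 0.0112400 = 0.975658
δ¹³C = (0.975658 − 1) × 1000 = -24.34‰

-24.3‰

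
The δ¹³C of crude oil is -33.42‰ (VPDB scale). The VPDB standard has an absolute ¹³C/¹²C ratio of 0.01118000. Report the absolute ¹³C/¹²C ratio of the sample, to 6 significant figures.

0.0108064

R_sample = R_standard × (δ¹³C/1000 + 1)
R_sample = 0.01118000 × (-33.42/1000 + 1) = 0.01118000 × 0.966580
R_sample = 0.0108064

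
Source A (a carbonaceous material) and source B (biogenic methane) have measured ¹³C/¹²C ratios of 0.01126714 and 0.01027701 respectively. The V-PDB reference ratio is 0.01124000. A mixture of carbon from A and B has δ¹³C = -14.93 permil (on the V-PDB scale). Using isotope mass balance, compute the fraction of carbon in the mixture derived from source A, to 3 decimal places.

0.803

δ_A = (0.01126714/0.01124000 − 1)×1000 = (1.002415 − 1)×1000 = 2.415 permil
δ_B = (0.01027701/0.01124000 − 1)×1000 = (0.914325 − 1)×1000 = -85.675 permil
f_A = (δ_mix − δ_B)/(δ_A − δ_B) = (-14.93 − (-85.675))/(2.415 − (-85.675))
f_A = 70.745 / 88.090 = 0.8031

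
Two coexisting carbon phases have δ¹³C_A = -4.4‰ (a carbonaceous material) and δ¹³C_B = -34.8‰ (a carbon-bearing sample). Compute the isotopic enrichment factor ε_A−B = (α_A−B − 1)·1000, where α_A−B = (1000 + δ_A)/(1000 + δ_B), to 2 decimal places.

α_A−B = (1000 + -4.4) / (1000 + -34.8) = 995.6 / 965.2 = 1.031496
ε_A−B = (1.031496 − 1) × 1000 = 31.496‰
(The approximation ε ≈ δ_A − δ_B would give 30.4‰.)

31.50‰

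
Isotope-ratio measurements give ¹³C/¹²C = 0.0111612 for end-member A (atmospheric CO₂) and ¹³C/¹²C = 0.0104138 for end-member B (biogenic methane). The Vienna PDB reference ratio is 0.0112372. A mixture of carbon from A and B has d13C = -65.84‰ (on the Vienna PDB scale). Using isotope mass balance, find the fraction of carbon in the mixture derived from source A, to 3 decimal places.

0.112

δ_A = (0.0111612/0.0112372 − 1)×1000 = (0.993237 − 1)×1000 = -6.763‰
δ_B = (0.0104138/0.0112372 − 1)×1000 = (0.926726 − 1)×1000 = -73.274‰
f_A = (δ_mix − δ_B)/(δ_A − δ_B) = (-65.84 − (-73.274))/(-6.763 − (-73.274))
f_A = 7.434 / 66.511 = 0.1118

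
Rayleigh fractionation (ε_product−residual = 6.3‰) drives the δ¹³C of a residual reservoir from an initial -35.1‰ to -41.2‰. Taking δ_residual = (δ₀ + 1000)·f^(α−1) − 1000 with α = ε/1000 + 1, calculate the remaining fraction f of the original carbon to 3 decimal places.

α − 1 = ε/1000 = 0.0063
(δ_res + 1000)/(δ₀ + 1000) = (-41.2 + 1000)/(-35.1 + 1000) = 958.8/964.9 = 0.993678
f = 0.993678^(1/0.0063) = exp(ln(0.993678)/0.0063) = exp(-0.00634/0.0063)
f = exp(-1.0067) = 0.3654

0.365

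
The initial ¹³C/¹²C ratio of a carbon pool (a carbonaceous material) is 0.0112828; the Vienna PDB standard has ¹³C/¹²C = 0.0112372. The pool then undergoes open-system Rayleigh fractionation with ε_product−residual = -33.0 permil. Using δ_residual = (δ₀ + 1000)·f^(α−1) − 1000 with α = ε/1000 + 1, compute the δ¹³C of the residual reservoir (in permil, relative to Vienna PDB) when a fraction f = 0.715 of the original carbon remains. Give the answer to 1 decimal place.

15.2 permil

δ₀ = (0.0112828/0.0112372 − 1)×1000 = (1.004058 − 1)×1000 = 4.058 permil
α − 1 = ε/1000 = -0.0330
f^(α−1) = 0.715^(-0.0330) = 1.011132
δ_res = (4.058 + 1000) × 1.011132 − 1000 = 1015.235 − 1000 = 15.24 permil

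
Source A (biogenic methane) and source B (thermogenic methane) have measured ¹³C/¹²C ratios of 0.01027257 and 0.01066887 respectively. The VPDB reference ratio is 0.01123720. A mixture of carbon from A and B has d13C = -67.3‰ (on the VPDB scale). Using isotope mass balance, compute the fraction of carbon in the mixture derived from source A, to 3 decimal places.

δ_A = (0.01027257/0.01123720 − 1)×1000 = (0.914157 − 1)×1000 = -85.843‰
δ_B = (0.01066887/0.01123720 − 1)×1000 = (0.949424 − 1)×1000 = -50.576‰
f_A = (δ_mix − δ_B)/(δ_A − δ_B) = (-67.3 − (-50.576))/(-85.843 − (-50.576))
f_A = -16.724 / -35.267 = 0.4742

0.474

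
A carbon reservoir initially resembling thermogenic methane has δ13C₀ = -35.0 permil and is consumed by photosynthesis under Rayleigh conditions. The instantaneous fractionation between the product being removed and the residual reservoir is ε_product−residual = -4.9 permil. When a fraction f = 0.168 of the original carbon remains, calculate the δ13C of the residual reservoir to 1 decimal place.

-26.5 permil

Rayleigh residual: δ_res = (δ₀ + 1000)·f^(α−1) − 1000
α = ε/1000 + 1 = 0.99510, so α − 1 = -0.00490
f^(α−1) = 0.168^(-0.00490) = 1.008779
δ_res = (-35.0 + 1000) × 1.008779 − 1000 = 973.472 − 1000 = -26.53 permil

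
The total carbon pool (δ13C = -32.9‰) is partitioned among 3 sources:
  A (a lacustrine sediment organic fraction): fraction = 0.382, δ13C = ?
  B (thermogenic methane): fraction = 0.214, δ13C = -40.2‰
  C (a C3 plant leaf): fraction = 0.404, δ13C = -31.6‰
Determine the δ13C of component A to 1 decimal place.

-30.2‰

Isotope mass balance: δ_bulk = Σ fᵢ·δᵢ.
-32.9 = 0.382×δ_A + 0.214×(-40.2) + 0.404×(-31.6)
0.382·δ_A = -32.9 − (-21.369) = -11.531
δ_A = -11.531 / 0.382 = -30.19‰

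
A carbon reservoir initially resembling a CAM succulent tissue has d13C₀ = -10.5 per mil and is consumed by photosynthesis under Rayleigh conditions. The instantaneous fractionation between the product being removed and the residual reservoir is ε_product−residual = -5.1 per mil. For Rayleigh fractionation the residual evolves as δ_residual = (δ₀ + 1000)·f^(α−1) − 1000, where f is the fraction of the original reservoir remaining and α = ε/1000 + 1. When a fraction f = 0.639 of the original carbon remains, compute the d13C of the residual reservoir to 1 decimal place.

-8.2 per mil

Rayleigh residual: δ_res = (δ₀ + 1000)·f^(α−1) − 1000
α = ε/1000 + 1 = 0.99490, so α − 1 = -0.00510
f^(α−1) = 0.639^(-0.00510) = 1.002287
δ_res = (-10.5 + 1000) × 1.002287 − 1000 = 991.763 − 1000 = -8.24 per mil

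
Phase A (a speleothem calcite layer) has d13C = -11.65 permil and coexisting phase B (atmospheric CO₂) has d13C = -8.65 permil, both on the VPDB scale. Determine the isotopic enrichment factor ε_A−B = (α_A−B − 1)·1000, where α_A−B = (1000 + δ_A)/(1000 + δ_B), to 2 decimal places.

-3.03 permil

α_A−B = (1000 + -11.65) / (1000 + -8.65) = 988.35 / 991.35 = 0.996974
ε_A−B = (0.996974 − 1) × 1000 = -3.026 permil
(The approximation ε ≈ δ_A − δ_B would give -3.00 permil.)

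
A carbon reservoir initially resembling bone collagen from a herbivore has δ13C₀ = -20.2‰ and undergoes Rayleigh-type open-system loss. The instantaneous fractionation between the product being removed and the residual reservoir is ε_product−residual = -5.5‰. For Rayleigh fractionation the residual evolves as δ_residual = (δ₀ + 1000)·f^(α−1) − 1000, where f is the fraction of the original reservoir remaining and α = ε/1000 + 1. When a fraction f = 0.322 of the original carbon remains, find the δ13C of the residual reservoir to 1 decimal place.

Rayleigh residual: δ_res = (δ₀ + 1000)·f^(α−1) − 1000
α = ε/1000 + 1 = 0.99450, so α − 1 = -0.00550
f^(α−1) = 0.322^(-0.00550) = 1.006252
δ_res = (-20.2 + 1000) × 1.006252 − 1000 = 985.926 − 1000 = -14.07‰

-14.1‰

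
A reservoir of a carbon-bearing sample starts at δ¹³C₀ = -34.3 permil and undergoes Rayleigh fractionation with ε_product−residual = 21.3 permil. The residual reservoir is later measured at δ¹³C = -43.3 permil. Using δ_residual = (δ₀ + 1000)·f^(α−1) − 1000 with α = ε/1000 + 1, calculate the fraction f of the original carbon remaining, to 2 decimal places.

α − 1 = ε/1000 = 0.0213
(δ_res + 1000)/(δ₀ + 1000) = (-43.3 + 1000)/(-34.3 + 1000) = 956.7/965.7 = 0.990680
f = 0.990680^(1/0.0213) = exp(ln(0.990680)/0.0213) = exp(-0.00936/0.0213)
f = exp(-0.4396) = 0.6443

0.64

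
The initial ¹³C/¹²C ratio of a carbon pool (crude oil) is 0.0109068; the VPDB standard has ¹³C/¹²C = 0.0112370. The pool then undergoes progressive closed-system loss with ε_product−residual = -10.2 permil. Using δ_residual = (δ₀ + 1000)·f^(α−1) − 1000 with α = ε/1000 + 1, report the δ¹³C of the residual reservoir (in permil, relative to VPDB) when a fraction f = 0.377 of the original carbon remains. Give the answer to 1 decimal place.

-19.7 permil

δ₀ = (0.0109068/0.0112370 − 1)×1000 = (0.970615 − 1)×1000 = -29.385 permil
α − 1 = ε/1000 = -0.0102
f^(α−1) = 0.377^(-0.0102) = 1.010000
δ_res = (-29.385 + 1000) × 1.010000 − 1000 = 980.321 − 1000 = -19.68 permil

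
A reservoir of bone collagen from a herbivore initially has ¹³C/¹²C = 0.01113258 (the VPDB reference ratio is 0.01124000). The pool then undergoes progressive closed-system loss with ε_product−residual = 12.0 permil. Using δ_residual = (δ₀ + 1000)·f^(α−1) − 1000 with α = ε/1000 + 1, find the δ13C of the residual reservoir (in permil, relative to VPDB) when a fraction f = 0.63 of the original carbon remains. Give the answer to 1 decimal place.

-15.0 permil

δ₀ = (0.01113258/0.01124000 − 1)×1000 = (0.990443 − 1)×1000 = -9.557 permil
α − 1 = ε/1000 = 0.0120
f^(α−1) = 0.63^(0.0120) = 0.994471
δ_res = (-9.557 + 1000) × 0.994471 − 1000 = 984.967 − 1000 = -15.03 permil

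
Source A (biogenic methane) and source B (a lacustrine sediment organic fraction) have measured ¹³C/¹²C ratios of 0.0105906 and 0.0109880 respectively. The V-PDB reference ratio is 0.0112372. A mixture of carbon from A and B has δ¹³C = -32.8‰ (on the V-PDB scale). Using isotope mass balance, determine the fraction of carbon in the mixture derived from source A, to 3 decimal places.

δ_A = (0.0105906/0.0112372 − 1)×1000 = (0.942459 − 1)×1000 = -57.541‰
δ_B = (0.0109880/0.0112372 − 1)×1000 = (0.977824 − 1)×1000 = -22.176‰
f_A = (δ_mix − δ_B)/(δ_A − δ_B) = (-32.8 − (-22.176))/(-57.541 − (-22.176))
f_A = -10.624 / -35.365 = 0.3004

0.300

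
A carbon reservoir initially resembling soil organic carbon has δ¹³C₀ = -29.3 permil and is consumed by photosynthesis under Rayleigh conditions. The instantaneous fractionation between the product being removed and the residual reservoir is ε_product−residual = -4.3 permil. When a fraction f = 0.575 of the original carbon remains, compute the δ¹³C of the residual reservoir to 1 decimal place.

-27.0 permil

Rayleigh residual: δ_res = (δ₀ + 1000)·f^(α−1) − 1000
α = ε/1000 + 1 = 0.99570, so α − 1 = -0.00430
f^(α−1) = 0.575^(-0.00430) = 1.002382
δ_res = (-29.3 + 1000) × 1.002382 − 1000 = 973.013 − 1000 = -26.99 permil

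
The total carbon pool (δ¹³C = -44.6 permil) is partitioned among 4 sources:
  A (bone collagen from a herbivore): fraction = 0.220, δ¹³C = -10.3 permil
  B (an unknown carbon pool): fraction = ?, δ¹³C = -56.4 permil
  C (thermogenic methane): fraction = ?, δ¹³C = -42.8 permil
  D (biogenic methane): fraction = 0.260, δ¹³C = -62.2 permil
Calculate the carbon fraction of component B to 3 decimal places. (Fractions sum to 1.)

Let f_B and f_C be the unknown fractions; fractions sum to 1 so f_B + f_C = 0.520.
Mass balance: Σ fᵢ·δᵢ = δ_bulk ⇒ f_B·(-56.4) + f_C·(-42.8) = -44.6 − (-18.438) = -26.162
Substitute f_C = 0.520 − f_B:
f_B·(-56.4 − -42.8) = -26.162 − 0.520×(-42.8) = -3.906
f_B = -3.906 / -13.6 = 0.2872

0.287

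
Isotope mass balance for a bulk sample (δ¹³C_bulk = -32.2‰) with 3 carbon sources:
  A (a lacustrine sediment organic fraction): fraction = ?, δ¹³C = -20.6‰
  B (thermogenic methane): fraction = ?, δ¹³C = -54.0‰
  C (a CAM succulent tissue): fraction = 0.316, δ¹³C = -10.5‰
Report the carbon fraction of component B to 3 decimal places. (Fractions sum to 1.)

Let f_B and f_A be the unknown fractions; fractions sum to 1 so f_B + f_A = 0.684.
Mass balance: Σ fᵢ·δᵢ = δ_bulk ⇒ f_B·(-54.0) + f_A·(-20.6) = -32.2 − (-3.318) = -28.882
Substitute f_A = 0.684 − f_B:
f_B·(-54.0 − -20.6) = -28.882 − 0.684×(-20.6) = -14.792
f_B = -14.792 / -33.4 = 0.4429

0.443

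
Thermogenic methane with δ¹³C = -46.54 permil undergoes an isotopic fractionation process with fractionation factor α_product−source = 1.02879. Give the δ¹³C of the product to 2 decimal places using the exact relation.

δ_product = (δ_source + 1000)·α − 1000
δ_product = (-46.54 + 1000) × 1.02879 − 1000
δ_product = 980.910 − 1000 = -19.090 permil

-19.09 permil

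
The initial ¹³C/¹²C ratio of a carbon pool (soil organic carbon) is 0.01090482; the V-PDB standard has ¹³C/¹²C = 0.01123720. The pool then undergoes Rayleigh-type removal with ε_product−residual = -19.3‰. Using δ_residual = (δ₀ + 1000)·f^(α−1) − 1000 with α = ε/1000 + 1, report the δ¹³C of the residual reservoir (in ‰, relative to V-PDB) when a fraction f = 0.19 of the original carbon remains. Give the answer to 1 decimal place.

δ₀ = (0.01090482/0.01123720 − 1)×1000 = (0.970421 − 1)×1000 = -29.579‰
α − 1 = ε/1000 = -0.0193
f^(α−1) = 0.19^(-0.0193) = 1.032571
δ_res = (-29.579 + 1000) × 1.032571 − 1000 = 1002.029 − 1000 = 2.03‰

2.0‰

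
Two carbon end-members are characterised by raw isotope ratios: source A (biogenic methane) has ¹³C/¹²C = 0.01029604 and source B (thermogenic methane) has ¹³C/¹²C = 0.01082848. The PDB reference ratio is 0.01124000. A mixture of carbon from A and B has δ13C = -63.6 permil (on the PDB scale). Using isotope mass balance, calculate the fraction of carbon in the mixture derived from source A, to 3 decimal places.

0.570

δ_A = (0.01029604/0.01124000 − 1)×1000 = (0.916018 − 1)×1000 = -83.982 permil
δ_B = (0.01082848/0.01124000 − 1)×1000 = (0.963388 − 1)×1000 = -36.612 permil
f_A = (δ_mix − δ_B)/(δ_A − δ_B) = (-63.6 − (-36.612))/(-83.982 − (-36.612))
f_A = -26.988 / -47.370 = 0.5697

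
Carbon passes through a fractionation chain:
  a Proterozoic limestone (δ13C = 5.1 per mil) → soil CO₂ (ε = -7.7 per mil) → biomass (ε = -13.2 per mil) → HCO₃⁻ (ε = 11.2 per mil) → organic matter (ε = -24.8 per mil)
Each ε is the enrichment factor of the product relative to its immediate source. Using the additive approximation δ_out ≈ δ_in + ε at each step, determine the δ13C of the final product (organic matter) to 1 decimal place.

-29.4 per mil

step 1: δ ≈ 5.1 + (-7.7) = -2.6 per mil
step 2: δ ≈ -2.6 + (-13.2) = -15.8 per mil
step 3: δ ≈ -15.8 + (11.2) = -4.6 per mil
step 4: δ ≈ -4.6 + (-24.8) = -29.4 per mil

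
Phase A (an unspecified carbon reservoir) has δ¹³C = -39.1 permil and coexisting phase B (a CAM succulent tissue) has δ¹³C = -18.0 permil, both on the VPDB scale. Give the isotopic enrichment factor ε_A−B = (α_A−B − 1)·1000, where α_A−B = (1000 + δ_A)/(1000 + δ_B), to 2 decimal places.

α_A−B = (1000 + -39.1) / (1000 + -18.0) = 960.9 / 982.0 = 0.978513
ε_A−B = (0.978513 − 1) × 1000 = -21.487 permil
(The approximation ε ≈ δ_A − δ_B would give -21.1 permil.)

-21.49 permil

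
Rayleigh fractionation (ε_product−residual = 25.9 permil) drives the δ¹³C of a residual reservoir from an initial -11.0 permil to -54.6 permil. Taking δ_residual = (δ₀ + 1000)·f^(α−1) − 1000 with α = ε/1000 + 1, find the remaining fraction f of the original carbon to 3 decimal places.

0.175

α − 1 = ε/1000 = 0.0259
(δ_res + 1000)/(δ₀ + 1000) = (-54.6 + 1000)/(-11.0 + 1000) = 945.4/989.0 = 0.955915
f = 0.955915^(1/0.0259) = exp(ln(0.955915)/0.0259) = exp(-0.04509/0.0259)
f = exp(-1.7408) = 0.1754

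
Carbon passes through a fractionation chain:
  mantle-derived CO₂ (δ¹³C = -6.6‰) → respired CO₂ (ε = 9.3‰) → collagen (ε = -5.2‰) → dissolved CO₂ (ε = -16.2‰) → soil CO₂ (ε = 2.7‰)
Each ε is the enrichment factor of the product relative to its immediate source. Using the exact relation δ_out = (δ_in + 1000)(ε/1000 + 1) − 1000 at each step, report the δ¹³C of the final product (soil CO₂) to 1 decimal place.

step 1: δ = (-6.60 + 1000)·(9.3/1000 + 1) − 1000 = 2.64‰
step 2: δ = (2.64 + 1000)·(-5.2/1000 + 1) − 1000 = -2.58‰
step 3: δ = (-2.58 + 1000)·(-16.2/1000 + 1) − 1000 = -18.73‰
step 4: δ = (-18.73 + 1000)·(2.7/1000 + 1) − 1000 = -16.08‰

-16.1‰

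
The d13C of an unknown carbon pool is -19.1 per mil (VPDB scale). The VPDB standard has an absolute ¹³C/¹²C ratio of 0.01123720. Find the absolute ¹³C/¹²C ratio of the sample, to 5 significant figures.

R_sample = R_standard × (d13C/1000 + 1)
R_sample = 0.01123720 × (-19.1/1000 + 1) = 0.01123720 × 0.980900
R_sample = 0.0110226

0.011023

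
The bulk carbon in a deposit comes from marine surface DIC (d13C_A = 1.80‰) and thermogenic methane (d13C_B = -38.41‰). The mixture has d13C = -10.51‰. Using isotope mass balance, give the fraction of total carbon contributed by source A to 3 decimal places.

0.694

δ_mix = f_A·δ_A + (1 − f_A)·δ_B  ⇒  f_A = (δ_mix − δ_B)/(δ_A − δ_B)
f_A = (-10.51 − (-38.41)) / (1.80 − (-38.41))
f_A = 27.90 / 40.21 = 0.6939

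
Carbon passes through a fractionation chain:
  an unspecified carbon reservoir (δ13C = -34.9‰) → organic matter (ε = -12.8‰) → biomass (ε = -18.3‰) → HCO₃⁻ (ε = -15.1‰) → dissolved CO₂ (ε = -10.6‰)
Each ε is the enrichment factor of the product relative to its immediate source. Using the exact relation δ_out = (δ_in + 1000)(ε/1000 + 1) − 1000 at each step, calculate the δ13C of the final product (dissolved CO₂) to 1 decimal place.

-88.6‰

step 1: δ = (-34.90 + 1000)·(-12.8/1000 + 1) − 1000 = -47.25‰
step 2: δ = (-47.25 + 1000)·(-18.3/1000 + 1) − 1000 = -64.69‰
step 3: δ = (-64.69 + 1000)·(-15.1/1000 + 1) − 1000 = -78.81‰
step 4: δ = (-78.81 + 1000)·(-10.6/1000 + 1) − 1000 = -88.58‰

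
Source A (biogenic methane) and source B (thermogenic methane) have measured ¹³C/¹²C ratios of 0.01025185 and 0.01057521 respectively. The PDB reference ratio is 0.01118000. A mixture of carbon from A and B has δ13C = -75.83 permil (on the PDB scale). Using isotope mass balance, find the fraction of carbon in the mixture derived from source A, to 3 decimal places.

0.751

δ_A = (0.01025185/0.01118000 − 1)×1000 = (0.916981 − 1)×1000 = -83.019 permil
δ_B = (0.01057521/0.01118000 − 1)×1000 = (0.945904 − 1)×1000 = -54.096 permil
f_A = (δ_mix − δ_B)/(δ_A − δ_B) = (-75.83 − (-54.096))/(-83.019 − (-54.096))
f_A = -21.734 / -28.923 = 0.7515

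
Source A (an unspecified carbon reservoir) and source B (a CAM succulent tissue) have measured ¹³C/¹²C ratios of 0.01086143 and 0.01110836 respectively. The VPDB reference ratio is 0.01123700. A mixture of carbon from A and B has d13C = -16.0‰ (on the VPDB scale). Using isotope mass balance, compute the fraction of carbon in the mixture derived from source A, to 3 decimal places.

0.207

δ_A = (0.01086143/0.01123700 − 1)×1000 = (0.966577 − 1)×1000 = -33.423‰
δ_B = (0.01110836/0.01123700 − 1)×1000 = (0.988552 − 1)×1000 = -11.448‰
f_A = (δ_mix − δ_B)/(δ_A − δ_B) = (-16.0 − (-11.448))/(-33.423 − (-11.448))
f_A = -4.552 / -21.975 = 0.2072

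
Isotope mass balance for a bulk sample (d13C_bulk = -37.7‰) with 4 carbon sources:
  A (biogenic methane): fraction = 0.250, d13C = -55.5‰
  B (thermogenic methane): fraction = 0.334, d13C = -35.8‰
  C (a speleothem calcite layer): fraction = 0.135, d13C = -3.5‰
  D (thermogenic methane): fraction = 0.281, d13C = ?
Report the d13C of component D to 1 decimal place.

-40.6‰

Isotope mass balance: δ_bulk = Σ fᵢ·δᵢ.
-37.7 = 0.250×(-55.5) + 0.334×(-35.8) + 0.135×(-3.5) + 0.281×δ_D
0.281·δ_D = -37.7 − (-26.305) = -11.395
δ_D = -11.395 / 0.281 = -40.55‰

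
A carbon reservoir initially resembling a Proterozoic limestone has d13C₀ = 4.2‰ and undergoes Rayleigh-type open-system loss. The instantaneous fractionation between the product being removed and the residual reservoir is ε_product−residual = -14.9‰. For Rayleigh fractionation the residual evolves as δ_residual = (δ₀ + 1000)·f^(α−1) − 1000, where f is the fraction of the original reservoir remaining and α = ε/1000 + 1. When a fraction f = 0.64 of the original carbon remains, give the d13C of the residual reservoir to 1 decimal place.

10.9‰

Rayleigh residual: δ_res = (δ₀ + 1000)·f^(α−1) − 1000
α = ε/1000 + 1 = 0.98510, so α − 1 = -0.01490
f^(α−1) = 0.64^(-0.01490) = 1.006672
δ_res = (4.2 + 1000) × 1.006672 − 1000 = 1010.900 − 1000 = 10.90‰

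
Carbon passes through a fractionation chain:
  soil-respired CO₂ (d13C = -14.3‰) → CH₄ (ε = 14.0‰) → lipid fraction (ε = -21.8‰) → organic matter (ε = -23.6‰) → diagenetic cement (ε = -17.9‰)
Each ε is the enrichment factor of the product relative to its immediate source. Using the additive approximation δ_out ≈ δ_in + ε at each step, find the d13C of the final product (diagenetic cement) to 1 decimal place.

step 1: δ ≈ -14.3 + (14.0) = -0.3‰
step 2: δ ≈ -0.3 + (-21.8) = -22.1‰
step 3: δ ≈ -22.1 + (-23.6) = -45.7‰
step 4: δ ≈ -45.7 + (-17.9) = -63.6‰

-63.6‰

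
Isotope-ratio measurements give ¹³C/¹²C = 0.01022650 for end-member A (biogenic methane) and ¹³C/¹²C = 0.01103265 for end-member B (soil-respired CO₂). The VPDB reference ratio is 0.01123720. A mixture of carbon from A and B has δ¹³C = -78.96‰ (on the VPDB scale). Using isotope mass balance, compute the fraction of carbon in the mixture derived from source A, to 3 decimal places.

0.847

δ_A = (0.01022650/0.01123720 − 1)×1000 = (0.910058 − 1)×1000 = -89.942‰
δ_B = (0.01103265/0.01123720 − 1)×1000 = (0.981797 − 1)×1000 = -18.203‰
f_A = (δ_mix − δ_B)/(δ_A − δ_B) = (-78.96 − (-18.203))/(-89.942 − (-18.203))
f_A = -60.757 / -71.739 = 0.8469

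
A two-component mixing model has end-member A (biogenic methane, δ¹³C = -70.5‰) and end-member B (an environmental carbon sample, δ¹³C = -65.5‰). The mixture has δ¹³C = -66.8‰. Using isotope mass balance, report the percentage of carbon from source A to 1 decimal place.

δ_mix = f_A·δ_A + (1 − f_A)·δ_B  ⇒  f_A = (δ_mix − δ_B)/(δ_A − δ_B)
f_A = (-66.8 − (-65.5)) / (-70.5 − (-65.5))
f_A = -1.3 / -5.0 = 0.2600

26.0%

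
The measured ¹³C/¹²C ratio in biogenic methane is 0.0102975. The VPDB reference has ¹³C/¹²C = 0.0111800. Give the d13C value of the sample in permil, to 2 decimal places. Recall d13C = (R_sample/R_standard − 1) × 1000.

-78.94 permil

d13C = (R_sample / R_standard − 1) × 1000
R_sample / R_standard = 0.0102975 / 0.0111800 = 0.921064
d13C = (0.921064 − 1) × 1000 = -78.936 permil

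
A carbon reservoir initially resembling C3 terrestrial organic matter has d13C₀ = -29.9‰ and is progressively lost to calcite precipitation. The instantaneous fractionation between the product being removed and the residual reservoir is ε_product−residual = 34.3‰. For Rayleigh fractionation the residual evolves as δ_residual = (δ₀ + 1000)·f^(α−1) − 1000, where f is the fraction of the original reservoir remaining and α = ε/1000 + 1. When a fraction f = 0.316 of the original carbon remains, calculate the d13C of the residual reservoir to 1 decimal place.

-67.5‰

Rayleigh residual: δ_res = (δ₀ + 1000)·f^(α−1) − 1000
α = ε/1000 + 1 = 1.03430, so α − 1 = 0.03430
f^(α−1) = 0.316^(0.03430) = 0.961256
δ_res = (-29.9 + 1000) × 0.961256 − 1000 = 932.515 − 1000 = -67.49‰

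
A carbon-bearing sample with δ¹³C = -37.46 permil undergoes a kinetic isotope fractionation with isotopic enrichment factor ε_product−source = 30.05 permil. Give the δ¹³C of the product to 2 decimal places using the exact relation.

-8.54 permil

To first order, δ_product ≈ δ_source + ε = -7.41 permil.
Exactly, δ_product = (δ_source + 1000)·(ε/1000 + 1) − 1000.
δ_product = (-37.46 + 1000) × (30.05/1000 + 1) − 1000
δ_product = -8.536 permil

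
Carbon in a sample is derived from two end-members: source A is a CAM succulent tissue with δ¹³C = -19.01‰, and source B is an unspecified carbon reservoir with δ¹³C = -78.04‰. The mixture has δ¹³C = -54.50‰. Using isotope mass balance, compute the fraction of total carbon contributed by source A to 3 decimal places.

δ_mix = f_A·δ_A + (1 − f_A)·δ_B  ⇒  f_A = (δ_mix − δ_B)/(δ_A − δ_B)
f_A = (-54.50 − (-78.04)) / (-19.01 − (-78.04))
f_A = 23.54 / 59.03 = 0.3988

0.399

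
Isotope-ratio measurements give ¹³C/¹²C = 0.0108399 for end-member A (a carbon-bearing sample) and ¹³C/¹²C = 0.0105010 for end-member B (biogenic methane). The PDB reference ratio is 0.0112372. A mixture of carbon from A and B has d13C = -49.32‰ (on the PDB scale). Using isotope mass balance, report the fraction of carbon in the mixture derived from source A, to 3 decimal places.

δ_A = (0.0108399/0.0112372 − 1)×1000 = (0.964644 − 1)×1000 = -35.356‰
δ_B = (0.0105010/0.0112372 − 1)×1000 = (0.934485 − 1)×1000 = -65.515‰
f_A = (δ_mix − δ_B)/(δ_A − δ_B) = (-49.32 − (-65.515))/(-35.356 − (-65.515))
f_A = 16.195 / 30.159 = 0.5370

0.537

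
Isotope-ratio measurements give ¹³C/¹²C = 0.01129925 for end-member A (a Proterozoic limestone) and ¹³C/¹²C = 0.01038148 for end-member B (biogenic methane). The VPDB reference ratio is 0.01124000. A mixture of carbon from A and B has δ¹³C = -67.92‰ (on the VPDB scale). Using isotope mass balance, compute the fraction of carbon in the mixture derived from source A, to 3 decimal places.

δ_A = (0.01129925/0.01124000 − 1)×1000 = (1.005271 − 1)×1000 = 5.271‰
δ_B = (0.01038148/0.01124000 − 1)×1000 = (0.923619 − 1)×1000 = -76.381‰
f_A = (δ_mix − δ_B)/(δ_A − δ_B) = (-67.92 − (-76.381))/(5.271 − (-76.381))
f_A = 8.461 / 81.652 = 0.1036

0.104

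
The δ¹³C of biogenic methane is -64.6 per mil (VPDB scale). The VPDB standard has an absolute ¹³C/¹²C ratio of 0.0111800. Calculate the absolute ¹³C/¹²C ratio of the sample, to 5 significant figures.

0.010458

R_sample = R_standard × (δ¹³C/1000 + 1)
R_sample = 0.0111800 × (-64.6/1000 + 1) = 0.0111800 × 0.935400
R_sample = 0.0104578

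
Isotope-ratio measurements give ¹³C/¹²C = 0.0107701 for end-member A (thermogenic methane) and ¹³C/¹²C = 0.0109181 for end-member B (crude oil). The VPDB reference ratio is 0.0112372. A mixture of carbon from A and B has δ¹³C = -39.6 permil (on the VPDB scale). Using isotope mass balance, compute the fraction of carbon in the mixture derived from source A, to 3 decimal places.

0.851

δ_A = (0.0107701/0.0112372 − 1)×1000 = (0.958433 − 1)×1000 = -41.567 permil
δ_B = (0.0109181/0.0112372 − 1)×1000 = (0.971603 − 1)×1000 = -28.397 permil
f_A = (δ_mix − δ_B)/(δ_A − δ_B) = (-39.6 − (-28.397))/(-41.567 − (-28.397))
f_A = -11.203 / -13.171 = 0.8506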